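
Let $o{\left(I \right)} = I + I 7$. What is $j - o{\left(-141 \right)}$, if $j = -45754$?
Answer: $-44626$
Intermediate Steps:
$o{\left(I \right)} = 8 I$ ($o{\left(I \right)} = I + 7 I = 8 I$)
$j - o{\left(-141 \right)} = -45754 - 8 \left(-141\right) = -45754 - -1128 = -45754 + 1128 = -44626$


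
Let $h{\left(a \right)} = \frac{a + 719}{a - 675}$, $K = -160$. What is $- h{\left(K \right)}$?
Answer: $\frac{559}{835} \approx 0.66946$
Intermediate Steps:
$h{\left(a \right)} = \frac{719 + a}{-675 + a}$
$- h{\left(K \right)} = - \frac{719 - 160}{-675 - 160} = - \frac{559}{-835} = - \frac{\left(-1\right) 559}{835} = \left(-1\right) \left(- \frac{559}{835}\right) = \frac{559}{835}$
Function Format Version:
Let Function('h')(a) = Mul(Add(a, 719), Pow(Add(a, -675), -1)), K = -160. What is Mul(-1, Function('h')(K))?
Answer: Rational(559, 835) ≈ 0.66946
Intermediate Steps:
Function('h')(a) = Mul(Pow(Add(-675, a), -1), Add(719, a)) (Function('h')(a) = Mul(Add(719, a), Pow(Add(-675, a), -1)) = Mul(Pow(Add(-675, a), -1), Add(719, a)))
Mul(-1, Function('h')(K)) = Mul(-1, Mul(Pow(Add(-675, -160), -1), Add(719, -160))) = Mul(-1, Mul(Pow(-835, -1), 559)) = Mul(-1, Mul(Rational(-1, 835), 559)) = Mul(-1, Rational(-559, 835)) = Rational(559, 835)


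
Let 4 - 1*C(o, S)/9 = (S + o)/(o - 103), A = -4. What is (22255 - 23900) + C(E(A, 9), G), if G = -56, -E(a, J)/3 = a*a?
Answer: -243895/151 ≈ -1615.2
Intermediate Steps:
E(a, J) = -3*a**2 (E(a, J) = -3*a*a = -3*a**2)
C(o, S) = 36 - 9*(S + o)/(-103 + o) (C(o, S) = 36 - 9*(S + o)/(o - 103) = 36 - 9*(S + o)/(-103 + o))
(22255 - 23900) + C(E(A, 9), G) = (22255 - 23900) + 9*(-412 - 1*(-56) + 3*(-3*(-4)**2))/(-103 - 3*(-4)**2) = -1645 + 9*(-412 + 56 + 3*(-3*16))/(-103 - 3*16) = -1645 + 9*(-412 + 56 + 3*(-48))/(-103 - 48) = -1645 + 9*(-412 + 56 - 144)/(-151) = -1645 + 9*(-1/151)*(-500) = -1645 + 4500/151 = -243895/151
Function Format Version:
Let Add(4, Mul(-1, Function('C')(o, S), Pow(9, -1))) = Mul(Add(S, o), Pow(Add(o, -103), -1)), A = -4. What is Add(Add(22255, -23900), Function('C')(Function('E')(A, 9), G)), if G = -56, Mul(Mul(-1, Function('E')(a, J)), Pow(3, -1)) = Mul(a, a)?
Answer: Rational(-243895, 151) ≈ -1615.2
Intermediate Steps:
Function('E')(a, J) = Mul(-3, Pow(a, 2)) (Function('E')(a, J) = Mul(-3, Mul(a, a)) = Mul(-3, Pow(a, 2)))
Function('C')(o, S) = Add(36, Mul(-9, Pow(Add(-103, o), -1), Add(S, o))) (Function('C')(o, S) = Add(36, Mul(-9, Mul(Add(S, o), Pow(Add(o, -103), -1)))) = Add(36, Mul(-9, Mul(Add(S, o), Pow(Add(-103, o), -1)))) = Add(36, Mul(-9, Mul(Pow(Add(-103, o), -1), Add(S, o)))) = Add(36, Mul(-9, Pow(Add(-103, o), -1), Add(S, o))))
Add(Add(22255, -23900), Function('C')(Function('E')(A, 9), G)) = Add(Add(22255, -23900), Mul(9, Pow(Add(-103, Mul(-3, Pow(-4, 2))), -1), Add(-412, Mul(-1, -56), Mul(3, Mul(-3, Pow(-4, 2)))))) = Add(-1645, Mul(9, Pow(Add(-103, Mul(-3, 16)), -1), Add(-412, 56, Mul(3, Mul(-3, 16))))) = Add(-1645, Mul(9, Pow(Add(-103, -48), -1), Add(-412, 56, Mul(3, -48)))) = Add(-1645, Mul(9, Pow(-151, -1), Add(-412, 56, -144))) = Add(-1645, Mul(9, Rational(-1, 151), -500)) = Add(-1645, Rational(4500, 151)) = Rational(-243895, 151)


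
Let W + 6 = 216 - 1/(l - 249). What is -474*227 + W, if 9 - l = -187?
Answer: -5691563/53 ≈ -1.0739e+5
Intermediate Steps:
l = 196 (l = 9 - 1*(-187) = 9 + 187 = 196)
W = 11131/53 (W = -6 + (216 - 1/(196 - 249)) = -6 + (216 - 1/(-53)) = -6 + (216 - 1*(-1/53)) = -6 + (216 + 1/53) = -6 + 11449/53 = 11131/53 ≈ 210.02)
-474*227 + W = -474*227 + 11131/53 = -107598 + 11131/53 = -5691563/53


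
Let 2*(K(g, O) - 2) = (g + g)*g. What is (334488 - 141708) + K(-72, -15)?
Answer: 197966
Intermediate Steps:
K(g, O) = 2 + g² (K(g, O) = 2 + ((g + g)*g)/2 = 2 + ((2*g)*g)/2 = 2 + (2*g²)/2 = 2 + g²)
(334488 - 141708) + K(-72, -15) = (334488 - 141708) + (2 + (-72)²) = 192780 + (2 + 5184) = 192780 + 5186 = 197966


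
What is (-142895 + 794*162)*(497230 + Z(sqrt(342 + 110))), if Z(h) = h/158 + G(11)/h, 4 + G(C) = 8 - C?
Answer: -7093980410 + 4665309*sqrt(113)/17854 ≈ -7.0940e+9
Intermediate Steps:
G(C) = 4 - C (G(C) = -4 + (8 - C) = 4 - C)
Z(h) = -7/h + h/158 (Z(h) = h/158 + (4 - 1*11)/h = h*(1/158) + (4 - 11)/h = h/158 - 7/h = -7/h + h/158)
(-142895 + 794*162)*(497230 + Z(sqrt(342 + 110))) = (-142895 + 794*162)*(497230 + (-7/sqrt(342 + 110) + sqrt(342 + 110)/158)) = (-142895 + 128628)*(497230 + (-7*sqrt(113)/226 + sqrt(452)/158)) = -14267*(497230 + (-7*sqrt(113)/226 + (2*sqrt(113))/158)) = -14267*(497230 + (-7*sqrt(113)/226 + sqrt(113)/79)) = -14267*(497230 - 327*sqrt(113)/17854) = -7093980410 + 4665309*sqrt(113)/17854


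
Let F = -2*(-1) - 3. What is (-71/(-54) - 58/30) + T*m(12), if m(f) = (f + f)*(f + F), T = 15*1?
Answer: 1069033/270 ≈ 3959.4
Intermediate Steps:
F = -1 (F = 2 - 3 = -1)
T = 15
m(f) = 2*f*(-1 + f) (m(f) = (f + f)*(f - 1) = (2*f)*(-1 + f) = 2*f*(-1 + f))
(-71/(-54) - 58/30) + T*m(12) = (-71/(-54) - 58/30) + 15*(2*12*(-1 + 12)) = (-71*(-1/54) - 58*1/30) + 15*(2*12*11) = (71/54 - 29/15) + 15*264 = -167/270 + 3960 = 1069033/270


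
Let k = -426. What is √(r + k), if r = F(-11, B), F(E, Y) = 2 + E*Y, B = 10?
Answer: I*√534 ≈ 23.108*I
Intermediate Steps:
r = -108 (r = 2 - 11*10 = 2 - 110 = -108)
√(r + k) = √(-108 - 426) = √(-534) = I*√534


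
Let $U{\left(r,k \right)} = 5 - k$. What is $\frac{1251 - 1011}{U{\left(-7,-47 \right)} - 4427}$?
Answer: $- \frac{48}{875} \approx -0.054857$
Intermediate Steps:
$\frac{1251 - 1011}{U{\left(-7,-47 \right)} - 4427} = \frac{1251 - 1011}{\left(5 - -47\right) - 4427} = \frac{240}{\left(5 + 47\right) - 4427} = \frac{240}{52 - 4427} = \frac{240}{-4375} = 240 \left(- \frac{1}{4375}\right) = - \frac{48}{875}$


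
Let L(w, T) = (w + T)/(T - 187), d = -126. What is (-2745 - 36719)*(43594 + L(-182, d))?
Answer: -538495356720/313 ≈ -1.7204e+9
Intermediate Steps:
L(w, T) = (T + w)/(-187 + T)
(-2745 - 36719)*(43594 + L(-182, d)) = (-2745 - 36719)*(43594 + (-126 - 182)/(-187 - 126)) = -39464*(43594 - 308/(-313)) = -39464*(43594 - 1/313*(-308)) = -39464*(43594 + 308/313) = -39464*13645230/313 = -538495356720/313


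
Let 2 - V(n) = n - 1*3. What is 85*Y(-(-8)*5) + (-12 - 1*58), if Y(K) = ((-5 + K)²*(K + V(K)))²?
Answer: 3188828055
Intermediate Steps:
V(n) = 5 - n (V(n) = 2 - (n - 1*3) = 2 - (n - 3) = 2 - (-3 + n) = 2 + (3 - n) = 5 - n)
Y(K) = 25*(-5 + K)⁴ (Y(K) = ((-5 + K)²*(K + (5 - K)))² = ((-5 + K)²*5)² = (5*(-5 + K)²)² = 25*(-5 + K)⁴)
85*Y(-(-8)*5) + (-12 - 1*58) = 85*(25*(-5 - (-8)*5)⁴) + (-12 - 1*58) = 85*(25*(-5 - 4*(-10))⁴) + (-12 - 58) = 85*(25*(-5 + 40)⁴) - 70 = 85*(25*35⁴) - 70 = 85*(25*1500625) - 70 = 85*37515625 - 70 = 3188828125 - 70 = 3188828055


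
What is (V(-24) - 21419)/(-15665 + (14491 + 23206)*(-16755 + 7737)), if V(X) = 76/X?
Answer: 128533/2039803266 ≈ 6.3012e-5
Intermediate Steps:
(V(-24) - 21419)/(-15665 + (14491 + 23206)*(-16755 + 7737)) = (76/(-24) - 21419)/(-15665 + (14491 + 23206)*(-16755 + 7737)) = (76*(-1/24) - 21419)/(-15665 + 37697*(-9018)) = (-19/6 - 21419)/(-15665 - 339951546) = -128533/6/(-339967211) = -128533/6*(-1/339967211) = 128533/2039803266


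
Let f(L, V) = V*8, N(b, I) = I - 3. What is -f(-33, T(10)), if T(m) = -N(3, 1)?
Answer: -16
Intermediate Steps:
N(b, I) = -3 + I
T(m) = 2 (T(m) = -(-3 + 1) = -1*(-2) = 2)
f(L, V) = 8*V
-f(-33, T(10)) = -8*2 = -1*16 = -16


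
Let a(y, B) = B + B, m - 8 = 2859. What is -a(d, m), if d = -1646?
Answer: -5734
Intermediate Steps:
m = 2867 (m = 8 + 2859 = 2867)
a(y, B) = 2*B
-a(d, m) = -2*2867 = -1*5734 = -5734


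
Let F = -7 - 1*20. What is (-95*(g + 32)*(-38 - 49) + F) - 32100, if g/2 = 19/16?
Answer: 2015859/8 ≈ 2.5198e+5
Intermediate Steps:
F = -27 (F = -7 - 20 = -27)
g = 19/8 (g = 2*(19/16) = 19/8 ≈ 2.3750)
(-95*(g + 32)*(-38 - 49) + F) - 32100 = (-95*(19/8 + 32)*(-38 - 49) - 27) - 32100 = (-26125*(-87)/8 - 27) - 32100 = (-95*(-23925/8) - 27) - 32100 = (2272875/8 - 27) - 32100 = 2272659/8 - 32100 = 2015859/8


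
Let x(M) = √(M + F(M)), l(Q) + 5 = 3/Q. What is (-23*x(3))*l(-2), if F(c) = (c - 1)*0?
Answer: 299*√3/2 ≈ 258.94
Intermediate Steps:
F(c) = 0 (F(c) = (-1 + c)*0 = 0)
l(Q) = -5 + 3/Q
x(M) = √M (x(M) = √(M + 0) = √M)
(-23*x(3))*l(-2) = (-23*√3)*(-5 + 3/(-2)) = (-23*√3)*(-5 + 3*(-½)) = (-23*√3)*(-5 - 3/2) = -23*√3*(-13/2) = 299*√3/2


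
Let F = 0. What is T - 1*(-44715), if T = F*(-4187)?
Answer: 44715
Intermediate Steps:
T = 0 (T = 0*(-4187) = 0)
T - 1*(-44715) = 0 - 1*(-44715) = 0 + 44715 = 44715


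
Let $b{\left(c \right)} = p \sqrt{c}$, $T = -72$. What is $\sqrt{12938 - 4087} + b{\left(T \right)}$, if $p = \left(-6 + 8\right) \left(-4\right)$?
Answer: $\sqrt{8851} - 48 i \sqrt{2} \approx 94.08 - 67.882 i$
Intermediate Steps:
$p = -8$ ($p = 2 \left(-4\right) = -8$)
$b{\left(c \right)} = - 8 \sqrt{c}$
$\sqrt{12938 - 4087} + b{\left(T \right)} = \sqrt{12938 - 4087} - 8 \sqrt{-72} = \sqrt{8851} - 8 \cdot 6 i \sqrt{2} = \sqrt{8851} - 48 i \sqrt{2}$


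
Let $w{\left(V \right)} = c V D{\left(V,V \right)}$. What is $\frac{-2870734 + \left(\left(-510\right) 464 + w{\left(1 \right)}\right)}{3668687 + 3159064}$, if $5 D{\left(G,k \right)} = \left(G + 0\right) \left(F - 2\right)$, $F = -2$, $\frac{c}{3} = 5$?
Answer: $- \frac{3107386}{6827751} \approx -0.45511$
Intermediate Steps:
$c = 15$ ($c = 3 \cdot 5 = 15$)
$D{\left(G,k \right)} = - \frac{4 G}{5}$ ($D{\left(G,k \right)} = \frac{\left(G + 0\right) \left(-2 - 2\right)}{5} = \frac{G \left(-4\right)}{5} = \frac{\left(-4\right) G}{5} = - \frac{4 G}{5}$)
$w{\left(V \right)} = - 12 V^{2}$ ($w{\left(V \right)} = 15 V \left(- \frac{4 V}{5}\right) = - 12 V^{2}$)
$\frac{-2870734 + \left(\left(-510\right) 464 + w{\left(1 \right)}\right)}{3668687 + 3159064} = \frac{-2870734 - \left(236640 + 12 \cdot 1^{2}\right)}{3668687 + 3159064} = \frac{-2870734 - 236652}{6827751} = \left(-2870734 - 236652\right) \frac{1}{6827751} = \left(-3107386\right) \frac{1}{6827751} = - \frac{3107386}{6827751}$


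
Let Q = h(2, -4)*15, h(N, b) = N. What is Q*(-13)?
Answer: -390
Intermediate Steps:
Q = 30 (Q = 2*15 = 30)
Q*(-13) = 30*(-13) = -390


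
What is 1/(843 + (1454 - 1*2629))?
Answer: -1/332 ≈ -0.0030120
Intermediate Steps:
1/(843 + (1454 - 1*2629)) = 1/(843 + (1454 - 2629)) = 1/(843 - 1175) = 1/(-332) = -1/332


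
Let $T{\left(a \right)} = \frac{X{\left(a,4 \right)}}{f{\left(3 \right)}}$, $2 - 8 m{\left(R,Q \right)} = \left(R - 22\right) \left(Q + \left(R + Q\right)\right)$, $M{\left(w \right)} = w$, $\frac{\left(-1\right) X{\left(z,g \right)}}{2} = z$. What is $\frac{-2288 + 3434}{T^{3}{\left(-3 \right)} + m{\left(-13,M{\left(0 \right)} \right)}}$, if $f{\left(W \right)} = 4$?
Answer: $- \frac{1528}{71} \approx -21.521$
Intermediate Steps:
$X{\left(z,g \right)} = - 2 z$
$m{\left(R,Q \right)} = \frac{1}{4} - \frac{\left(-22 + R\right) \left(R + 2 Q\right)}{8}$ ($m{\left(R,Q \right)} = \frac{1}{4} - \frac{\left(R - 22\right) \left(Q + \left(R + Q\right)\right)}{8} = \frac{1}{4} - \frac{\left(-22 + R\right) \left(Q + \left(Q + R\right)\right)}{8} = \frac{1}{4} - \frac{\left(-22 + R\right) \left(R + 2 Q\right)}{8}$)
$T{\left(a \right)} = - \frac{a}{2}$ ($T{\left(a \right)} = \frac{\left(-2\right) a}{4} = - 2 a \frac{1}{4} = - \frac{a}{2}$)
$\frac{-2288 + 3434}{T^{3}{\left(-3 \right)} + m{\left(-13,M{\left(0 \right)} \right)}} = \frac{-2288 + 3434}{\left(\left(- \frac{1}{2}\right) \left(-3\right)\right)^{3} + \left(\frac{1}{4} - \frac{\left(-13\right)^{2}}{8} + \frac{11}{2} \cdot 0 + \frac{11}{4} \left(-13\right) - 0 \left(-13\right)\right)} = \frac{1146}{\left(\frac{3}{2}\right)^{3} + \left(\frac{1}{4} - \frac{169}{8} + 0 - \frac{143}{4} + 0\right)} = \frac{1146}{\frac{27}{8} + \left(\frac{1}{4} - \frac{169}{8} + 0 - \frac{143}{4} + 0\right)} = \frac{1146}{\frac{27}{8} - \frac{453}{8}} = \frac{1146}{- \frac{213}{4}} = 1146 \left(- \frac{4}{213}\right) = - \frac{1528}{71}$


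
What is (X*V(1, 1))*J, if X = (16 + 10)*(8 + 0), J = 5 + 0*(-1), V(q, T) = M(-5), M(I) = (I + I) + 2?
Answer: -8320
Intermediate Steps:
M(I) = 2 + 2*I (M(I) = 2*I + 2 = 2 + 2*I)
V(q, T) = -8 (V(q, T) = 2 + 2*(-5) = 2 - 10 = -8)
J = 5 (J = 5 + 0 = 5)
X = 208 (X = 26*8 = 208)
(X*V(1, 1))*J = (208*(-8))*5 = -1664*5 = -8320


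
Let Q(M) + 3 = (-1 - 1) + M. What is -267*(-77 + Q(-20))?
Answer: 27234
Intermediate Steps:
Q(M) = -5 + M (Q(M) = -3 + ((-1 - 1) + M) = -3 + (-2 + M) = -5 + M)
-267*(-77 + Q(-20)) = -267*(-77 + (-5 - 20)) = -267*(-77 - 25) = -267*(-102) = 27234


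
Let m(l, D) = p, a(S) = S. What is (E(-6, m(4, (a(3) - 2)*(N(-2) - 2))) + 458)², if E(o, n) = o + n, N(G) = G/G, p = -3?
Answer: 201601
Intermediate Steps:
N(G) = 1
m(l, D) = -3
E(o, n) = n + o
(E(-6, m(4, (a(3) - 2)*(N(-2) - 2))) + 458)² = ((-3 - 6) + 458)² = (-9 + 458)² = 449² = 201601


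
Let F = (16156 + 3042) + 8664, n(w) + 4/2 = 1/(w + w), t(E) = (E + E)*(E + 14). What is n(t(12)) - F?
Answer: -34774271/1248 ≈ -27864.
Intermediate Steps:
t(E) = 2*E*(14 + E) (t(E) = (2*E)*(14 + E) = 2*E*(14 + E))
n(w) = -2 + 1/(2*w) (n(w) = -2 + 1/(w + w) = -2 + 1/(2*w))
F = 27862 (F = 19198 + 8664 = 27862)
n(t(12)) - F = (-2 + 1/(2*((2*12*(14 + 12))))) - 1*27862 = (-2 + 1/(2*((2*12*26)))) - 27862 = (-2 + (½)/624) - 27862 = (-2 + (½)*(1/624)) - 27862 = (-2 + 1/1248) - 27862 = -2495/1248 - 27862 = -34774271/1248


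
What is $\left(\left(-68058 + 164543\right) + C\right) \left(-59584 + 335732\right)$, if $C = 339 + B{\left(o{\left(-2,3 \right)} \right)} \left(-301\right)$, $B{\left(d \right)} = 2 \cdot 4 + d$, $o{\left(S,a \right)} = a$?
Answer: $25823427924$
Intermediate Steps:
$B{\left(d \right)} = 8 + d$
$C = -2972$ ($C = 339 + \left(8 + 3\right) \left(-301\right) = 339 + 11 \left(-301\right) = 339 - 3311 = -2972$)
$\left(\left(-68058 + 164543\right) + C\right) \left(-59584 + 335732\right) = \left(\left(-68058 + 164543\right) - 2972\right) \left(-59584 + 335732\right) = \left(96485 - 2972\right) 276148 = 93513 \cdot 276148 = 25823427924$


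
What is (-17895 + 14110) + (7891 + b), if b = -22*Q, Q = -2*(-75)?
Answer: 806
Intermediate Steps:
Q = 150
b = -3300 (b = -22*150 = -3300)
(-17895 + 14110) + (7891 + b) = (-17895 + 14110) + (7891 - 3300) = -3785 + 4591 = 806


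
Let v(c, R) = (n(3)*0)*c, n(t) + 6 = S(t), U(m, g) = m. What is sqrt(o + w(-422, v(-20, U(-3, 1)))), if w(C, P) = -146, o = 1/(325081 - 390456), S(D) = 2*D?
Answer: I*sqrt(24959523865)/13075 ≈ 12.083*I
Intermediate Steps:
n(t) = -6 + 2*t
v(c, R) = 0 (v(c, R) = ((-6 + 2*3)*0)*c = ((-6 + 6)*0)*c = (0*0)*c = 0*c = 0)
o = -1/65375 (o = 1/(-65375) = -1/65375 ≈ -1.5296e-5)
sqrt(o + w(-422, v(-20, U(-3, 1)))) = sqrt(-1/65375 - 146) = sqrt(-9544751/65375) = I*sqrt(24959523865)/13075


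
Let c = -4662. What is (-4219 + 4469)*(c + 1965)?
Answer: -674250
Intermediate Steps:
(-4219 + 4469)*(c + 1965) = (-4219 + 4469)*(-4662 + 1965) = 250*(-2697) = -674250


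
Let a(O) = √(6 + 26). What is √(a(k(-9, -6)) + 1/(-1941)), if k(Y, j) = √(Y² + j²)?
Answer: √(-1941 + 15069924*√2)/1941 ≈ 2.3783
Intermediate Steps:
a(O) = 4*√2 (a(O) = √32 = 4*√2)
√(a(k(-9, -6)) + 1/(-1941)) = √(4*√2 + 1/(-1941)) = √(4*√2 - 1/1941) = √(-1/1941 + 4*√2)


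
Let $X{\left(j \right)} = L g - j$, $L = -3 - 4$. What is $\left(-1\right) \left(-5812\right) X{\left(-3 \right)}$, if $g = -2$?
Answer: $98804$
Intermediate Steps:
$L = -7$
$X{\left(j \right)} = 14 - j$ ($X{\left(j \right)} = \left(-7\right) \left(-2\right) - j = 14 - j$)
$\left(-1\right) \left(-5812\right) X{\left(-3 \right)} = \left(-1\right) \left(-5812\right) \left(14 - -3\right) = 5812 \left(14 + 3\right) = 5812 \cdot 17 = 98804$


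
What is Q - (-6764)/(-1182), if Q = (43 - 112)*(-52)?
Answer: 2117126/591 ≈ 3582.3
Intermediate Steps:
Q = 3588 (Q = -69*(-52) = 3588)
Q - (-6764)/(-1182) = 3588 - (-6764)/(-1182) = 3588 - (-6764)*(-1)/1182 = 3588 - 1*3382/591 = 3588 - 3382/591 = 2117126/591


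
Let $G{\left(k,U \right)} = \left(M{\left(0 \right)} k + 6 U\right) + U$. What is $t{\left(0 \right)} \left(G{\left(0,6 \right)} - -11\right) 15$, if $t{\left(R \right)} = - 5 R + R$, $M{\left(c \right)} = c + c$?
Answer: $0$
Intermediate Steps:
$M{\left(c \right)} = 2 c$
$G{\left(k,U \right)} = 7 U$ ($G{\left(k,U \right)} = \left(2 \cdot 0 k + 6 U\right) + U = \left(0 k + 6 U\right) + U = \left(0 + 6 U\right) + U = 6 U + U = 7 U$)
$t{\left(R \right)} = - 4 R$
$t{\left(0 \right)} \left(G{\left(0,6 \right)} - -11\right) 15 = \left(-4\right) 0 \left(7 \cdot 6 - -11\right) 15 = 0 \left(42 + 11\right) 15 = 0 \cdot 53 \cdot 15 = 0 \cdot 15 = 0$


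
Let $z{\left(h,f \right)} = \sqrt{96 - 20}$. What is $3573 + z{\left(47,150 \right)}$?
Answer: $3573 + 2 \sqrt{19} \approx 3581.7$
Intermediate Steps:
$z{\left(h,f \right)} = 2 \sqrt{19}$ ($z{\left(h,f \right)} = \sqrt{76} = 2 \sqrt{19}$)
$3573 + z{\left(47,150 \right)} = 3573 + 2 \sqrt{19}$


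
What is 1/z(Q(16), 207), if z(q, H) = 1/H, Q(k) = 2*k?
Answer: 207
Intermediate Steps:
1/z(Q(16), 207) = 1/(1/207) = 207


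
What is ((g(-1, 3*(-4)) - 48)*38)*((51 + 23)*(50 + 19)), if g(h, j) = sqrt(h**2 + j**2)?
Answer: -9313344 + 194028*sqrt(145) ≈ -6.9769e+6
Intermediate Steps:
((g(-1, 3*(-4)) - 48)*38)*((51 + 23)*(50 + 19)) = ((sqrt((-1)**2 + (3*(-4))**2) - 48)*38)*((51 + 23)*(50 + 19)) = ((sqrt(1 + (-12)**2) - 48)*38)*(74*69) = ((sqrt(1 + 144) - 48)*38)*5106 = ((sqrt(145) - 48)*38)*5106 = ((-48 + sqrt(145))*38)*5106 = (-1824 + 38*sqrt(145))*5106 = -9313344 + 194028*sqrt(145)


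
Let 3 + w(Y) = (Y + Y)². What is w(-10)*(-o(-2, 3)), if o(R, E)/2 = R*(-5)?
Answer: -7940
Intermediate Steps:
o(R, E) = -10*R (o(R, E) = 2*(R*(-5)) = 2*(-5*R) = -10*R)
w(Y) = -3 + 4*Y² (w(Y) = -3 + (Y + Y)² = -3 + (2*Y)² = -3 + 4*Y²)
w(-10)*(-o(-2, 3)) = (-3 + 4*(-10)²)*(-(-10)*(-2)) = (-3 + 4*100)*(-1*20) = (-3 + 400)*(-20) = 397*(-20) = -7940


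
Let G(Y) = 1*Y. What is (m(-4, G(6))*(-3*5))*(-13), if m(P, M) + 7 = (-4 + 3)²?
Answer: -1170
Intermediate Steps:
G(Y) = Y
m(P, M) = -6 (m(P, M) = -7 + (-4 + 3)² = -7 + (-1)² = -7 + 1 = -6)
(m(-4, G(6))*(-3*5))*(-13) = -(-18)*5*(-13) = -6*(-15)*(-13) = 90*(-13) = -1170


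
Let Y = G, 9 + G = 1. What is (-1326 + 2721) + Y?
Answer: 1387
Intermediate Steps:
G = -8 (G = -9 + 1 = -8)
Y = -8
(-1326 + 2721) + Y = (-1326 + 2721) - 8 = 1395 - 8 = 1387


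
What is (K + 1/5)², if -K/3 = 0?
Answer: 1/25 ≈ 0.040000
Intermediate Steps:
K = 0 (K = -3*0 = 0)
(K + 1/5)² = (0 + 1/5)² = (0 + 1*(⅕))² = (0 + ⅕)² = (⅕)² = 1/25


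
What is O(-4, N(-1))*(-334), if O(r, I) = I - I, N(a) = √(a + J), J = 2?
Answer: 0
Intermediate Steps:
N(a) = √(2 + a) (N(a) = √(a + 2) = √(2 + a))
O(r, I) = 0
O(-4, N(-1))*(-334) = 0*(-334) = 0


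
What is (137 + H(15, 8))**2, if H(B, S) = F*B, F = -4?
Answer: 5929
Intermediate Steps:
H(B, S) = -4*B
(137 + H(15, 8))**2 = (137 - 4*15)**2 = (137 - 60)**2 = 77**2 = 5929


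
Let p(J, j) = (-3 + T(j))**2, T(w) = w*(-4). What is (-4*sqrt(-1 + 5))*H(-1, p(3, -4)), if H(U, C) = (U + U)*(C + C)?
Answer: 5408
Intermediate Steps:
T(w) = -4*w
p(J, j) = (-3 - 4*j)**2
H(U, C) = 4*C*U (H(U, C) = (2*U)*(2*C) = 4*C*U)
(-4*sqrt(-1 + 5))*H(-1, p(3, -4)) = (-4*sqrt(-1 + 5))*(4*(3 + 4*(-4))**2*(-1)) = (-4*sqrt(4))*(4*(3 - 16)**2*(-1)) = (-4*2)*(4*(-13)**2*(-1)) = -32*169*(-1) = -8*(-676) = 5408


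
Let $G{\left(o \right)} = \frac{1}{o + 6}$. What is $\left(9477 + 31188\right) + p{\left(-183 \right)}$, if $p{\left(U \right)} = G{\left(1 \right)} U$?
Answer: $\frac{284472}{7} \approx 40639.0$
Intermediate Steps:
$G{\left(o \right)} = \frac{1}{6 + o}$
$p{\left(U \right)} = \frac{U}{7}$ ($p{\left(U \right)} = \frac{U}{6 + 1} = \frac{U}{7}$)
$\left(9477 + 31188\right) + p{\left(-183 \right)} = \left(9477 + 31188\right) + \frac{1}{7} \left(-183\right) = 40665 - \frac{183}{7} = \frac{284472}{7}$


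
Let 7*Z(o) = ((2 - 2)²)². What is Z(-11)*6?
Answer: 0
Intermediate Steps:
Z(o) = 0 (Z(o) = ((2 - 2)²)²/7 = (0²)²/7 = (⅐)*0² = (⅐)*0 = 0)
Z(-11)*6 = 0*6 = 0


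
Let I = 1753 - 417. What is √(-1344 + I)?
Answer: 2*I*√2 ≈ 2.8284*I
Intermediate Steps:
I = 1336
√(-1344 + I) = √(-1344 + 1336) = √(-8) = 2*I*√2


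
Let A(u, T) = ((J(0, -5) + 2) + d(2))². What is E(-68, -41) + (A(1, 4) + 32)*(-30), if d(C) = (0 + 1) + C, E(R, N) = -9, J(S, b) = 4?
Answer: -3399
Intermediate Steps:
d(C) = 1 + C
A(u, T) = 81 (A(u, T) = ((4 + 2) + (1 + 2))² = (6 + 3)² = 9² = 81)
E(-68, -41) + (A(1, 4) + 32)*(-30) = -9 + (81 + 32)*(-30) = -9 + 113*(-30) = -9 - 3390 = -3399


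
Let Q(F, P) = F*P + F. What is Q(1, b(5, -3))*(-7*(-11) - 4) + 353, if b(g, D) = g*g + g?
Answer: 2616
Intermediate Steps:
b(g, D) = g + g² (b(g, D) = g² + g = g + g²)
Q(F, P) = F + F*P
Q(1, b(5, -3))*(-7*(-11) - 4) + 353 = (1*(1 + 5*(1 + 5)))*(-7*(-11) - 4) + 353 = (1*(1 + 5*6))*(77 - 4) + 353 = (1*(1 + 30))*73 + 353 = (1*31)*73 + 353 = 31*73 + 353 = 2263 + 353 = 2616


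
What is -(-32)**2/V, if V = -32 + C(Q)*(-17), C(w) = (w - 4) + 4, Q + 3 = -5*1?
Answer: -128/13 ≈ -9.8462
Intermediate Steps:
Q = -8 (Q = -3 - 5*1 = -3 - 5 = -8)
C(w) = w (C(w) = (-4 + w) + 4 = w)
V = 104 (V = -32 - 8*(-17) = -32 + 136 = 104)
-(-32)**2/V = -(-32)**2/104 = -1024/104 = -1*128/13 = -128/13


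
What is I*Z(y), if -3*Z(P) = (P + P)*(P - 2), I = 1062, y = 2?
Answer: 0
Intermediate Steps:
Z(P) = -2*P*(-2 + P)/3 (Z(P) = -(P + P)*(P - 2)/3 = -2*P*(-2 + P)/3)
I*Z(y) = 1062*((⅔)*2*(2 - 1*2)) = 1062*((⅔)*2*(2 - 2)) = 1062*((⅔)*2*0) = 1062*0 = 0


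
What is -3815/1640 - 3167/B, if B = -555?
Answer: 615311/182040 ≈ 3.3801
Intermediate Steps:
-3815/1640 - 3167/B = -3815/1640 - 3167/(-555) = -3815*1/1640 - 3167*(-1/555) = -763/328 + 3167/555 = 615311/182040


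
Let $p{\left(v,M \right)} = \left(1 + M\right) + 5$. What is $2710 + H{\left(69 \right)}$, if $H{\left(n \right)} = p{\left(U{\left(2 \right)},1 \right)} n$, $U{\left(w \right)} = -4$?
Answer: $3193$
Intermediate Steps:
$p{\left(v,M \right)} = 6 + M$
$H{\left(n \right)} = 7 n$ ($H{\left(n \right)} = \left(6 + 1\right) n = 7 n$)
$2710 + H{\left(69 \right)} = 2710 + 7 \cdot 69 = 2710 + 483 = 3193$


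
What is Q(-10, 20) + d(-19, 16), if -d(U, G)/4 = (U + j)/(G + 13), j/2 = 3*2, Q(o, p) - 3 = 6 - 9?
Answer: 28/29 ≈ 0.96552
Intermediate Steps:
Q(o, p) = 0 (Q(o, p) = 3 + (6 - 9) = 3 - 3 = 0)
j = 12 (j = 2*(3*2) = 2*6 = 12)
d(U, G) = -4*(12 + U)/(13 + G) (d(U, G) = -4*(U + 12)/(G + 13) = -4*(12 + U)/(13 + G))
Q(-10, 20) + d(-19, 16) = 0 + 4*(-12 - 1*(-19))/(13 + 16) = 0 + 4*(-12 + 19)/29 = 0 + 4*(1/29)*7 = 0 + 28/29 = 28/29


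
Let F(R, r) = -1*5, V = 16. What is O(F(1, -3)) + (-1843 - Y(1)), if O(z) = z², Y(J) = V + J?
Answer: -1835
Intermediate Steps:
Y(J) = 16 + J
F(R, r) = -5
O(F(1, -3)) + (-1843 - Y(1)) = (-5)² + (-1843 - (16 + 1)) = 25 + (-1843 - 1*17) = 25 + (-1843 - 17) = 25 - 1860 = -1835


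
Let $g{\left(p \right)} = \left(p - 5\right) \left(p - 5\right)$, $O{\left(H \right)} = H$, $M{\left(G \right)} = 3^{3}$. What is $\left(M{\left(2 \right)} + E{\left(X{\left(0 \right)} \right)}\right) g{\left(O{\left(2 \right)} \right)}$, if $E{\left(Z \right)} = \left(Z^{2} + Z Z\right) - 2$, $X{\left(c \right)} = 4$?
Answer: $513$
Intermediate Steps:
$M{\left(G \right)} = 27$
$E{\left(Z \right)} = -2 + 2 Z^{2}$ ($E{\left(Z \right)} = \left(Z^{2} + Z^{2}\right) - 2 = 2 Z^{2} - 2 = -2 + 2 Z^{2}$)
$g{\left(p \right)} = \left(-5 + p\right)^{2}$ ($g{\left(p \right)} = \left(-5 + p\right) \left(-5 + p\right) = \left(-5 + p\right)^{2}$)
$\left(M{\left(2 \right)} + E{\left(X{\left(0 \right)} \right)}\right) g{\left(O{\left(2 \right)} \right)} = \left(27 - \left(2 - 2 \cdot 4^{2}\right)\right) \left(-5 + 2\right)^{2} = \left(27 + \left(-2 + 2 \cdot 16\right)\right) \left(-3\right)^{2} = \left(27 + \left(-2 + 32\right)\right) 9 = \left(27 + 30\right) 9 = 57 \cdot 9 = 513$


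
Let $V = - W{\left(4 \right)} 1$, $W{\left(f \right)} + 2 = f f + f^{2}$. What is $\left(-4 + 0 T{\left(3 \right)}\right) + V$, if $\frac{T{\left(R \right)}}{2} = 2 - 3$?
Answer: $-34$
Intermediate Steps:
$T{\left(R \right)} = -2$ ($T{\left(R \right)} = 2 \left(2 - 3\right) = 2 \left(-1\right) = -2$)
$W{\left(f \right)} = -2 + 2 f^{2}$ ($W{\left(f \right)} = -2 + \left(f f + f^{2}\right) = -2 + \left(f^{2} + f^{2}\right) = -2 + 2 f^{2}$)
$V = -30$ ($V = - (-2 + 2 \cdot 4^{2}) 1 = - (-2 + 2 \cdot 16) 1 = - (-2 + 32) 1 = \left(-1\right) 30 \cdot 1 = \left(-30\right) 1 = -30$)
$\left(-4 + 0 T{\left(3 \right)}\right) + V = \left(-4 + 0 \left(-2\right)\right) - 30 = \left(-4 + 0\right) - 30 = -4 - 30 = -34$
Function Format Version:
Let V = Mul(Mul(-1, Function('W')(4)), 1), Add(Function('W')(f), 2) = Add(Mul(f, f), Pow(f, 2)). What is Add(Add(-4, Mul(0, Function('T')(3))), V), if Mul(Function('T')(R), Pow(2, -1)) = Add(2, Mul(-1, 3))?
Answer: -34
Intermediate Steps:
Function('T')(R) = -2 (Function('T')(R) = Mul(2, Add(2, Mul(-1, 3))) = Mul(2, Add(2, -3)) = Mul(2, -1) = -2)
Function('W')(f) = Add(-2, Mul(2, Pow(f, 2))) (Function('W')(f) = Add(-2, Add(Mul(f, f), Pow(f, 2))) = Add(-2, Add(Pow(f, 2), Pow(f, 2))) = Add(-2, Mul(2, Pow(f, 2))))
V = -30 (V = Mul(Mul(-1, Add(-2, Mul(2, Pow(4, 2)))), 1) = Mul(Mul(-1, Add(-2, Mul(2, 16))), 1) = Mul(Mul(-1, Add(-2, 32)), 1) = Mul(Mul(-1, 30), 1) = Mul(-30, 1) = -30)
Add(Add(-4, Mul(0, Function('T')(3))), V) = Add(Add(-4, Mul(0, -2)), -30) = Add(Add(-4, 0), -30) = Add(-4, -30) = -34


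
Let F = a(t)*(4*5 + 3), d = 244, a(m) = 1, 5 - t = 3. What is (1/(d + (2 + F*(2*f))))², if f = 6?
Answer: 1/272484 ≈ 3.6699e-6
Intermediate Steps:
t = 2 (t = 5 - 1*3 = 5 - 3 = 2)
F = 23 (F = 1*(4*5 + 3) = 1*(20 + 3) = 1*23 = 23)
(1/(d + (2 + F*(2*f))))² = (1/(244 + (2 + 23*(2*6))))² = (1/(244 + (2 + 23*12)))² = (1/(244 + (2 + 276)))² = (1/(244 + 278))² = (1/522)² = 1/272484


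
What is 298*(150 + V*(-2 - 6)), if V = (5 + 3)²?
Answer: -107876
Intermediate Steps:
V = 64 (V = 8² = 64)
298*(150 + V*(-2 - 6)) = 298*(150 + 64*(-2 - 6)) = 298*(150 + 64*(-8)) = 298*(150 - 512) = 298*(-362) = -107876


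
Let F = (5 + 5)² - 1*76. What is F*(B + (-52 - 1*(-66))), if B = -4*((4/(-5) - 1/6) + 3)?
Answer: 704/5 ≈ 140.80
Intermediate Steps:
B = -122/15 (B = -4*((4*(-⅕) - 1*⅙) + 3) = -4*((-⅘ - ⅙) + 3) = -4*(-29/30 + 3) = -4*61/30 = -122/15 ≈ -8.1333)
F = 24 (F = 10² - 76 = 100 - 76 = 24)
F*(B + (-52 - 1*(-66))) = 24*(-122/15 + (-52 - 1*(-66))) = 24*(-122/15 + (-52 + 66)) = 24*(-122/15 + 14) = 24*(88/15) = 704/5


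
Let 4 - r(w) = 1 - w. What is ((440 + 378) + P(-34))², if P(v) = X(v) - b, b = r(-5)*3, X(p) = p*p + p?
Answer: 3786916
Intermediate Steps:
r(w) = 3 + w (r(w) = 4 - (1 - w) = 4 + (-1 + w) = 3 + w)
X(p) = p + p² (X(p) = p² + p = p + p²)
b = -6 (b = (3 - 5)*3 = -2*3 = -6)
P(v) = 6 + v*(1 + v) (P(v) = v*(1 + v) - 1*(-6) = v*(1 + v) + 6 = 6 + v*(1 + v))
((440 + 378) + P(-34))² = ((440 + 378) + (6 - 34*(1 - 34)))² = (818 + (6 - 34*(-33)))² = (818 + (6 + 1122))² = (818 + 1128)² = 1946² = 3786916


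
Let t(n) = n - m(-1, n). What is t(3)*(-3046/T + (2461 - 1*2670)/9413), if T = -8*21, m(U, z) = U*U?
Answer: 14318443/395346 ≈ 36.217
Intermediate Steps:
m(U, z) = U²
T = -168
t(n) = -1 + n (t(n) = n - 1*(-1)² = n - 1*1 = n - 1 = -1 + n)
t(3)*(-3046/T + (2461 - 1*2670)/9413) = (-1 + 3)*(-3046/(-168) + (2461 - 1*2670)/9413) = 2*(-3046*(-1/168) + (2461 - 2670)*(1/9413)) = 2*(1523/84 - 209*1/9413) = 2*(1523/84 - 209/9413) = 2*(14318443/790692) = 14318443/395346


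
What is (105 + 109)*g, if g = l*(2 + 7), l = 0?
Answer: 0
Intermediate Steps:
g = 0 (g = 0*(2 + 7) = 0*9 = 0)
(105 + 109)*g = (105 + 109)*0 = 214*0 = 0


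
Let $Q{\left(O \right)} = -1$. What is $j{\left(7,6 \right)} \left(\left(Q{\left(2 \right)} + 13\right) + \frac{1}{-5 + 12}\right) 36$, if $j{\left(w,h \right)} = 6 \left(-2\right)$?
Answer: $- \frac{36720}{7} \approx -5245.7$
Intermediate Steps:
$j{\left(w,h \right)} = -12$
$j{\left(7,6 \right)} \left(\left(Q{\left(2 \right)} + 13\right) + \frac{1}{-5 + 12}\right) 36 = - 12 \left(\left(-1 + 13\right) + \frac{1}{-5 + 12}\right) 36 = - 12 \left(12 + \frac{1}{7}\right) 36 = \left(-12\right) \frac{85}{7} \cdot 36 = \left(- \frac{1020}{7}\right) 36 = - \frac{36720}{7}$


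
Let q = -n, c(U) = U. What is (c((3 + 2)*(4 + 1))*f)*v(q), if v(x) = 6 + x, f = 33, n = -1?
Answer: 5775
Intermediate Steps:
q = 1 (q = -1*(-1) = 1)
(c((3 + 2)*(4 + 1))*f)*v(q) = (((3 + 2)*(4 + 1))*33)*(6 + 1) = ((5*5)*33)*7 = (25*33)*7 = 825*7 = 5775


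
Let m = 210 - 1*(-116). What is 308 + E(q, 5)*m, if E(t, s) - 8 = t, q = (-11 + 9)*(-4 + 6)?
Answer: 1612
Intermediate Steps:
q = -4 (q = -2*2 = -4)
E(t, s) = 8 + t
m = 326 (m = 210 + 116 = 326)
308 + E(q, 5)*m = 308 + (8 - 4)*326 = 308 + 4*326 = 308 + 1304 = 1612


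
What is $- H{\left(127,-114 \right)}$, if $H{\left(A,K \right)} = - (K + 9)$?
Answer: $-105$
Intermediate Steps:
$H{\left(A,K \right)} = -9 - K$ ($H{\left(A,K \right)} = - (9 + K) = -9 - K$)
$- H{\left(127,-114 \right)} = - (-9 - -114) = - (-9 + 114) = \left(-1\right) 105 = -105$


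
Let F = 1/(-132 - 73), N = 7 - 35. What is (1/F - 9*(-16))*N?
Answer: 1708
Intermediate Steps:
N = -28
F = -1/205 (F = 1/(-205) = -1/205 ≈ -0.0048781)
(1/F - 9*(-16))*N = (1/(-1/205) - 9*(-16))*(-28) = (-205 + 144)*(-28) = -61*(-28) = 1708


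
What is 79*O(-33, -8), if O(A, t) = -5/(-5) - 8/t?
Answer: 158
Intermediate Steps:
O(A, t) = 1 - 8/t (O(A, t) = -5*(-1/5) - 8/t = 1 - 8/t)
79*O(-33, -8) = 79*((-8 - 8)/(-8)) = 79*(-1/8*(-16)) = 79*2 = 158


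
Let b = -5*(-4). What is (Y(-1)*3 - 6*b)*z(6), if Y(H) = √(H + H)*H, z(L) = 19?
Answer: -2280 - 57*I*√2 ≈ -2280.0 - 80.61*I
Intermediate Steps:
b = 20
Y(H) = √2*H^(3/2) (Y(H) = √(2*H)*H = (√2*√H)*H = √2*H^(3/2))
(Y(-1)*3 - 6*b)*z(6) = ((√2*(-1)^(3/2))*3 - 6*20)*19 = ((√2*(-I))*3 - 120)*19 = (-I*√2*3 - 120)*19 = (-3*I*√2 - 120)*19 = (-120 - 3*I*√2)*19 = -2280 - 57*I*√2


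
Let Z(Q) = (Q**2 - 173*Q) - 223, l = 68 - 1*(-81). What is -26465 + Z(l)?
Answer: -30264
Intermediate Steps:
l = 149 (l = 68 + 81 = 149)
Z(Q) = -223 + Q**2 - 173*Q
-26465 + Z(l) = -26465 + (-223 + 149**2 - 173*149) = -26465 + (-223 + 22201 - 25777) = -26465 - 3799 = -30264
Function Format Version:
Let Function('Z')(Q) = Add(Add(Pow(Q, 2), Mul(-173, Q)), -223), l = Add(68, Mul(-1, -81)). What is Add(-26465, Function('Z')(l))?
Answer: -30264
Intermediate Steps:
l = 149 (l = Add(68, 81) = 149)
Function('Z')(Q) = Add(-223, Pow(Q, 2), Mul(-173, Q))
Add(-26465, Function('Z')(l)) = Add(-26465, Add(-223, Pow(149, 2), Mul(-173, 149))) = Add(-26465, Add(-223, 22201, -25777)) = Add(-26465, -3799) = -30264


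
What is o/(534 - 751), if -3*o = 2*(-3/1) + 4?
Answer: -2/651 ≈ -0.0030722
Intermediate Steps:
o = 2/3 (o = -(2*(-3/1) + 4)/3 = -(2*(-3*1) + 4)/3 = -(2*(-3) + 4)/3 = -(-6 + 4)/3 = -1/3*(-2) = 2/3 ≈ 0.66667)
o/(534 - 751) = 2/(3*(534 - 751)) = (2/3)/(-217) = (2/3)*(-1/217) = -2/651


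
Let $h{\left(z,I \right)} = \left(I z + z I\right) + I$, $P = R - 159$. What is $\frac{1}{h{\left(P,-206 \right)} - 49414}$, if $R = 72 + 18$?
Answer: $- \frac{1}{21192} \approx -4.7188 \cdot 10^{-5}$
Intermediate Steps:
$R = 90$
$P = -69$ ($P = 90 - 159 = -69$)
$h{\left(z,I \right)} = I + 2 I z$ ($h{\left(z,I \right)} = \left(I z + I z\right) + I = 2 I z + I = I + 2 I z$)
$\frac{1}{h{\left(P,-206 \right)} - 49414} = \frac{1}{- 206 \left(1 + 2 \left(-69\right)\right) - 49414} = \frac{1}{- 206 \left(1 - 138\right) - 49414} = \frac{1}{\left(-206\right) \left(-137\right) - 49414} = \frac{1}{28222 - 49414} = \frac{1}{-21192} = - \frac{1}{21192}$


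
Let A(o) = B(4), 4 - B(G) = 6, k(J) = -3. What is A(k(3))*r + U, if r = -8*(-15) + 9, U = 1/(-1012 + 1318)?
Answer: -78947/306 ≈ -258.00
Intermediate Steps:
B(G) = -2 (B(G) = 4 - 1*6 = 4 - 6 = -2)
U = 1/306 ≈ 0.0032680
A(o) = -2
r = 129 (r = 120 + 9 = 129)
A(k(3))*r + U = -2*129 + 1/306 = -258 + 1/306 = -78947/306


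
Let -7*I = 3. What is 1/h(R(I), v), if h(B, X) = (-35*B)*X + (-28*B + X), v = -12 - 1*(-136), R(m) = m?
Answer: 1/1996 ≈ 0.00050100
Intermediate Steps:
I = -3/7 (I = -⅐*3 = -3/7 ≈ -0.42857)
v = 124 (v = -12 + 136 = 124)
h(B, X) = X - 28*B - 35*B*X (h(B, X) = -35*B*X + (X - 28*B) = X - 28*B - 35*B*X)
1/h(R(I), v) = 1/(124 - 28*(-3/7) - 35*(-3/7)*124) = 1/(124 + 12 + 1860) = 1/1996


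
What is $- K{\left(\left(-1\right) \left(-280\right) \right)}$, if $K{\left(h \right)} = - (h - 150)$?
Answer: $130$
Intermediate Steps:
$K{\left(h \right)} = 150 - h$ ($K{\left(h \right)} = - (-150 + h) = 150 - h$)
$- K{\left(\left(-1\right) \left(-280\right) \right)} = - (150 - \left(-1\right) \left(-280\right)) = - (150 - 280) = \left(-1\right) \left(-130\right) = 130$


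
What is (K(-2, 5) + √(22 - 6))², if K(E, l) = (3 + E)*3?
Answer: 49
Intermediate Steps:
K(E, l) = 9 + 3*E
(K(-2, 5) + √(22 - 6))² = ((9 + 3*(-2)) + √(22 - 6))² = ((9 - 6) + √16)² = (3 + 4)² = 7² = 49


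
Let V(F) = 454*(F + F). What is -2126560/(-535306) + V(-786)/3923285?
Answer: 3980529740536/1050079000105 ≈ 3.7907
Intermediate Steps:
V(F) = 908*F (V(F) = 454*(2*F) = 908*F)
-2126560/(-535306) + V(-786)/3923285 = -2126560/(-535306) + (908*(-786))/3923285 = -2126560*(-1/535306) - 713688*1/3923285 = 1063280/267653 - 713688/3923285 = 3980529740536/1050079000105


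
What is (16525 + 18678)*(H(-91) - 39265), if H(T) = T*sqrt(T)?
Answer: -1382245795 - 3203473*I*sqrt(91) ≈ -1.3822e+9 - 3.0559e+7*I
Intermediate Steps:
H(T) = T**(3/2)
(16525 + 18678)*(H(-91) - 39265) = (16525 + 18678)*((-91)**(3/2) - 39265) = 35203*(-91*I*sqrt(91) - 39265) = 35203*(-39265 - 91*I*sqrt(91)) = -1382245795 - 3203473*I*sqrt(91)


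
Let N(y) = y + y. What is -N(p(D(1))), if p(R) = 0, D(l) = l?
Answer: 0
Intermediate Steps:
N(y) = 2*y
-N(p(D(1))) = -2*0 = -1*0 = 0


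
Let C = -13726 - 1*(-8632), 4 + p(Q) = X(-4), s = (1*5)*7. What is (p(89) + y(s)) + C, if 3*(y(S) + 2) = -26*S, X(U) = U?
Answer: -16222/3 ≈ -5407.3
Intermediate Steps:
s = 35 (s = 5*7 = 35)
p(Q) = -8 (p(Q) = -4 - 4 = -8)
y(S) = -2 - 26*S/3 (y(S) = -2 + (-26*S)/3 = -2 - 26*S/3)
C = -5094 (C = -13726 + 8632 = -5094)
(p(89) + y(s)) + C = (-8 + (-2 - 26/3*35)) - 5094 = (-8 + (-2 - 910/3)) - 5094 = (-8 - 916/3) - 5094 = -940/3 - 5094 = -16222/3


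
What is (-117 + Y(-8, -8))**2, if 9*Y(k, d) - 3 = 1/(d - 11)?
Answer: 398042401/29241 ≈ 13612.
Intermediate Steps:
Y(k, d) = 1/3 + 1/(9*(-11 + d)) (Y(k, d) = 1/3 + 1/(9*(d - 11)) = 1/3 + 1/(9*(-11 + d)))
(-117 + Y(-8, -8))**2 = (-117 + (-32 + 3*(-8))/(9*(-11 - 8)))**2 = (-117 + (1/9)*(-32 - 24)/(-19))**2 = (-117 + (1/9)*(-1/19)*(-56))**2 = (-117 + 56/171)**2 = (-19951/171)**2 = 398042401/29241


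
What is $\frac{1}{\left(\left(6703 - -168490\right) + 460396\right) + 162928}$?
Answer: $\frac{1}{798517} \approx 1.2523 \cdot 10^{-6}$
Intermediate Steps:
$\frac{1}{\left(\left(6703 - -168490\right) + 460396\right) + 162928} = \frac{1}{\left(\left(6703 + 168490\right) + 460396\right) + 162928} = \frac{1}{\left(175193 + 460396\right) + 162928} = \frac{1}{635589 + 162928} = \frac{1}{798517}$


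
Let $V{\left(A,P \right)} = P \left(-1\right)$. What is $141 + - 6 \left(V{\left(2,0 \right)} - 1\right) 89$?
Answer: $675$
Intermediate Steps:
$V{\left(A,P \right)} = - P$
$141 + - 6 \left(V{\left(2,0 \right)} - 1\right) 89 = 141 + - 6 \left(\left(-1\right) 0 - 1\right) 89 = 141 + - 6 \left(0 - 1\right) 89 = 141 + \left(-6\right) \left(-1\right) 89 = 141 + 6 \cdot 89 = 141 + 534 = 675$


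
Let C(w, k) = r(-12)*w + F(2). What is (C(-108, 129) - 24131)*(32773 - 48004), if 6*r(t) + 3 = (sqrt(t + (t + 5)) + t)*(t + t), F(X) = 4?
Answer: 445613367 - 6579792*I*sqrt(19) ≈ 4.4561e+8 - 2.8681e+7*I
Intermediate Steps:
r(t) = -1/2 + t*(t + sqrt(5 + 2*t))/3 (r(t) = -1/2 + ((sqrt(t + (t + 5)) + t)*(t + t))/6 = -1/2 + ((sqrt(t + (5 + t)) + t)*(2*t))/6 = -1/2 + ((sqrt(5 + 2*t) + t)*(2*t))/6 = -1/2 + ((t + sqrt(5 + 2*t))*(2*t))/6 = -1/2 + (2*t*(t + sqrt(5 + 2*t)))/6 = -1/2 + t*(t + sqrt(5 + 2*t))/3)
C(w, k) = 4 + w*(95/2 - 4*I*sqrt(19)) (C(w, k) = (-1/2 + (1/3)*(-12)**2 + (1/3)*(-12)*sqrt(5 + 2*(-12)))*w + 4 = (-1/2 + (1/3)*144 + (1/3)*(-12)*sqrt(5 - 24))*w + 4 = (-1/2 + 48 + (1/3)*(-12)*sqrt(-19))*w + 4 = (-1/2 + 48 + (1/3)*(-12)*(I*sqrt(19)))*w + 4 = (-1/2 + 48 - 4*I*sqrt(19))*w + 4 = (95/2 - 4*I*sqrt(19))*w + 4 = w*(95/2 - 4*I*sqrt(19)) + 4 = 4 + w*(95/2 - 4*I*sqrt(19)))
(C(-108, 129) - 24131)*(32773 - 48004) = ((4 + (1/2)*(-108)*(95 - 8*I*sqrt(19))) - 24131)*(32773 - 48004) = ((4 + (-5130 + 432*I*sqrt(19))) - 24131)*(-15231) = ((-5126 + 432*I*sqrt(19)) - 24131)*(-15231) = (-29257 + 432*I*sqrt(19))*(-15231) = 445613367 - 6579792*I*sqrt(19)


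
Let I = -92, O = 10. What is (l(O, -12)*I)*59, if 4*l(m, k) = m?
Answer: -13570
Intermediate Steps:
l(m, k) = m/4
(l(O, -12)*I)*59 = (((¼)*10)*(-92))*59 = ((5/2)*(-92))*59 = -230*59 = -13570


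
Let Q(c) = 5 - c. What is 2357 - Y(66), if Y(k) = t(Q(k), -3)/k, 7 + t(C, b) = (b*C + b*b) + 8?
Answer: 155369/66 ≈ 2354.1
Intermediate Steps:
t(C, b) = 1 + b**2 + C*b (t(C, b) = -7 + ((b*C + b*b) + 8) = -7 + ((C*b + b**2) + 8) = -7 + ((b**2 + C*b) + 8) = -7 + (8 + b**2 + C*b) = 1 + b**2 + C*b)
Y(k) = (-5 + 3*k)/k (Y(k) = (1 + (-3)**2 + (5 - k)*(-3))/k = (1 + 9 + (-15 + 3*k))/k = (-5 + 3*k)/k)
2357 - Y(66) = 2357 - (3 - 5/66) = 2357 - 1*193/66 = 2357 - 193/66 = 155369/66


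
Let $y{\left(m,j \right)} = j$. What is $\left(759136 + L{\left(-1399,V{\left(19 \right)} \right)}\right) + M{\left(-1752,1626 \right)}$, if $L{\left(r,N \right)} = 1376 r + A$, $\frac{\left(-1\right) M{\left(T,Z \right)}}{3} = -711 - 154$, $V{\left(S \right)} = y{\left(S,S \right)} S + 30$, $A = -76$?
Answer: $-1163369$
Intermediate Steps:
$V{\left(S \right)} = 30 + S^{2}$ ($V{\left(S \right)} = S S + 30 = S^{2} + 30 = 30 + S^{2}$)
$M{\left(T,Z \right)} = 2595$ ($M{\left(T,Z \right)} = - 3 \left(-711 - 154\right) = \left(-3\right) \left(-865\right) = 2595$)
$L{\left(r,N \right)} = -76 + 1376 r$ ($L{\left(r,N \right)} = 1376 r - 76 = -76 + 1376 r$)
$\left(759136 + L{\left(-1399,V{\left(19 \right)} \right)}\right) + M{\left(-1752,1626 \right)} = \left(759136 + \left(-76 + 1376 \left(-1399\right)\right)\right) + 2595 = \left(759136 - 1925100\right) + 2595 = -1165964 + 2595 = -1163369$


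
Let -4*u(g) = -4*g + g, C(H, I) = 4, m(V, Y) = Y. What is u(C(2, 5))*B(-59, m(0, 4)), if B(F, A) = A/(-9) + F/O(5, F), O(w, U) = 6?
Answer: -185/6 ≈ -30.833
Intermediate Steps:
u(g) = 3*g/4 (u(g) = -(-4*g + g)/4 = -(-3)*g/4 = 3*g/4)
B(F, A) = -A/9 + F/6 (B(F, A) = A/(-9) + F/6 = A*(-⅑) + F*(⅙) = -A/9 + F/6)
u(C(2, 5))*B(-59, m(0, 4)) = ((¾)*4)*(-⅑*4 + (⅙)*(-59)) = 3*(-4/9 - 59/6) = 3*(-185/18) = -185/6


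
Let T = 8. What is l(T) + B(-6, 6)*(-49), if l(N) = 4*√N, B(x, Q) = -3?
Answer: 147 + 8*√2 ≈ 158.31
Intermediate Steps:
l(T) + B(-6, 6)*(-49) = 4*√8 - 3*(-49) = 4*(2*√2) + 147 = 8*√2 + 147 = 147 + 8*√2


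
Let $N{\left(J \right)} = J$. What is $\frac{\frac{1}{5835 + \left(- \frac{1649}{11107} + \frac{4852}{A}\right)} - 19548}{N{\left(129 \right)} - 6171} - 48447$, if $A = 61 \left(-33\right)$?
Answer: $- \frac{12722963106023568725}{262633657780376} \approx -48444.0$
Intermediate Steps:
$A = -2013$
$\frac{\frac{1}{5835 + \left(- \frac{1649}{11107} + \frac{4852}{A}\right)} - 19548}{N{\left(129 \right)} - 6171} - 48447 = \frac{\frac{1}{5835 + \left(- \frac{1649}{11107} + \frac{4852}{-2013}\right)} - 19548}{129 - 6171} - 48447 = \frac{\frac{1}{5835 + \left(\left(-1649\right) \frac{1}{11107} + 4852 \left(- \frac{1}{2013}\right)\right)} - 19548}{-6042} - 48447 = \left(\frac{1}{5835 - \frac{57210601}{22358391}} - 19548\right) \left(- \frac{1}{6042}\right) - 48447 = \left(\frac{1}{\frac{130404000884}{22358391}} - 19548\right) \left(- \frac{1}{6042}\right) - 48447 = \left(\frac{22358391}{130404000884} - 19548\right) \left(- \frac{1}{6042}\right) - 48447 = \left(- \frac{2549137386922041}{130404000884}\right) \left(- \frac{1}{6042}\right) - 48447 = \frac{849712462307347}{262633657780376} - 48447 = - \frac{12722963106023568725}{262633657780376}$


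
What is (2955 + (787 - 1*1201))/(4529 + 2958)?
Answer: 2541/7487 ≈ 0.33939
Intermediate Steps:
(2955 + (787 - 1*1201))/(4529 + 2958) = (2955 + (787 - 1201))/7487 = (2955 - 414)*(1/7487) = 2541*(1/7487) = 2541/7487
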